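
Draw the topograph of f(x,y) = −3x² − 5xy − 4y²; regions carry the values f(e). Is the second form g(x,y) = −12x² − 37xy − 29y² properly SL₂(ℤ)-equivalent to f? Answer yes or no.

D₁ = -23, D₂ = -23
f is negative-definite; reduce −f:
−f: translate: b→-1 (≡5 mod 6), so (3,5,4)→(3,-1,2)
−f: flip: (3,-1,2)→(2,1,3)
−f: reduced (well bottom): (2,1,3) with a≤c, −a<b≤a
flip sign back: reduced form of f is (-2,-1,-3)
g is negative-definite; reduce −g:
−g: translate: b→-11 (≡37 mod 24), so (12,37,29)→(12,-11,3)
−g: flip: (12,-11,3)→(3,11,12)
−g: translate: b→-1 (≡11 mod 6), so (3,11,12)→(3,-1,2)
−g: flip: (3,-1,2)→(2,1,3)
−g: reduced (well bottom): (2,1,3) with a≤c, −a<b≤a
flip sign back: reduced form of g is (-2,-1,-3)
reduced forms (-2, -1, -3) vs (-2, -1, -3) ⇒ equivalent

yes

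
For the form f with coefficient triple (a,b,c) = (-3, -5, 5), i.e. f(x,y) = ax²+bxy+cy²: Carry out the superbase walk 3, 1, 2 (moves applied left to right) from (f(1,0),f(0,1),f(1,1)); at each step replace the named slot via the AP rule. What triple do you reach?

start (-3,5,-3) = (f(1,0),f(0,1),f(1,1))
replace slot 3: 2·((-3)+5) − (-3) = 7 → (-3,5,7)
replace slot 1: 2·(5+7) − (-3) = 27 → (27,5,7)
replace slot 2: 2·(27+7) − 5 = 63 → (27,63,7)

27,63,7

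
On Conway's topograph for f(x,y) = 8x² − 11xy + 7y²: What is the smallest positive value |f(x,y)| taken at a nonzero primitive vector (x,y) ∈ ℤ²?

translate: b→5 (≡-11 mod 16), so (8,-11,7)→(8,5,4)
flip: (8,5,4)→(4,-5,8)
translate: b→3 (≡-5 mod 8), so (4,-5,8)→(4,3,7)
reduced (well bottom): (4,3,7) with a≤c, −a<b≤a
well minimum = a = 4

4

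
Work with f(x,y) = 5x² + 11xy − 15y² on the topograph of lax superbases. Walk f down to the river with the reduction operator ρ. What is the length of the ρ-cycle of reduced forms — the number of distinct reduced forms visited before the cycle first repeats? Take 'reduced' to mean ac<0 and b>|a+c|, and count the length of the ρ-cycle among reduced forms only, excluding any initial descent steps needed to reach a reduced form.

D = 421, ⌊√D⌋ = 20
river: ρ → (-15,19,1)
river: ρ → (1,19,-15)
river: ρ → (-15,11,5)
river: ρ → (5,19,-3)
river: ρ → (-3,17,11)
river: ρ → (11,5,-9)
river: ρ → (-9,13,7)
river: ρ → (7,15,-7)
river: ρ → (-7,13,9)
river: ρ → (9,5,-11)
river: ρ → (-11,17,3)
river: ρ → (3,19,-5)
river: ρ → (-5,11,15)
river: ρ → (15,19,-1)
river: ρ → (-1,19,15)
river: ρ → (15,11,-5)
river: ρ → (-5,19,3)
river: ρ → (3,17,-11)
river: ρ → (-11,5,9)
river: ρ → (9,13,-7)
river: ρ → (-7,15,7)
river: ρ → (7,13,-9)
river: ρ → (-9,5,11)
river: ρ → (11,17,-3)
river: ρ → (-3,19,5)
river: ρ → (5,11,-15)
ρ-cycle length = 26 (tail of 0 descent steps not counted)

26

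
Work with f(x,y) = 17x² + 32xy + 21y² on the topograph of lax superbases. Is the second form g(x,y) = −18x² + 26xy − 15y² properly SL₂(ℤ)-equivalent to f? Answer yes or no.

D₁ = -404, D₂ = -404
f: translate: b→-2 (≡32 mod 34), so (17,32,21)→(17,-2,6)
f: flip: (17,-2,6)→(6,2,17)
f: reduced (well bottom): (6,2,17) with a≤c, −a<b≤a
g is negative-definite; reduce −g:
−g: translate: b→10 (≡-26 mod 36), so (18,-26,15)→(18,10,7)
−g: flip: (18,10,7)→(7,-10,18)
−g: translate: b→4 (≡-10 mod 14), so (7,-10,18)→(7,4,15)
−g: reduced (well bottom): (7,4,15) with a≤c, −a<b≤a
flip sign back: reduced form of g is (-7,-4,-15)
reduced forms (6, 2, 17) vs (-7, -4, -15) ⇒ inequivalent

no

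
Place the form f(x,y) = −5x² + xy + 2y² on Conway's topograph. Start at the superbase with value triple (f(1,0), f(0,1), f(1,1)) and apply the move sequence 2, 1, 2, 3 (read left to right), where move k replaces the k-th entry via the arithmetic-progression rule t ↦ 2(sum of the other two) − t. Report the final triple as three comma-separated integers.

start (-5,2,-2) = (f(1,0),f(0,1),f(1,1))
replace slot 2: 2·((-5)+(-2)) − 2 = -16 → (-5,-16,-2)
replace slot 1: 2·((-16)+(-2)) − (-5) = -31 → (-31,-16,-2)
replace slot 2: 2·((-31)+(-2)) − (-16) = -50 → (-31,-50,-2)
replace slot 3: 2·((-31)+(-50)) − (-2) = -160 → (-31,-50,-160)

-31,-50,-160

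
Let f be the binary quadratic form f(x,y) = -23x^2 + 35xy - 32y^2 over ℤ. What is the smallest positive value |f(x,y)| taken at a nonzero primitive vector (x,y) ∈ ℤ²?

translate: b→11 (≡-35 mod 46), so (23,-35,32)→(23,11,20)
flip: (23,11,20)→(20,-11,23)
reduced (well bottom): (20,-11,23) with a≤c, −a<b≤a
well minimum |f| = |-20| = 20 (negative-definite)

20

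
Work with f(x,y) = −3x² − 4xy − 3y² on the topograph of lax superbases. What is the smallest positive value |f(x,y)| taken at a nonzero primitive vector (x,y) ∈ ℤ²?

translate: b→-2 (≡4 mod 6), so (3,4,3)→(3,-2,2)
flip: (3,-2,2)→(2,2,3)
reduced (well bottom): (2,2,3) with a≤c, −a<b≤a
well minimum |f| = |-2| = 2 (negative-definite)

2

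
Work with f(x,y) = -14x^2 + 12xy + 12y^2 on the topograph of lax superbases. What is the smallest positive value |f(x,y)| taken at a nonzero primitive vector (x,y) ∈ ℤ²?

river: ρ → (12,12,-14)
river: ρ → (-14,16,10)
river: ρ → (10,24,-6)
river: ρ → (-6,24,10)
river: ρ → (10,16,-14)
river: ρ → (-14,12,12)
closes: descent 0, river 6
min |a| on river = 6

6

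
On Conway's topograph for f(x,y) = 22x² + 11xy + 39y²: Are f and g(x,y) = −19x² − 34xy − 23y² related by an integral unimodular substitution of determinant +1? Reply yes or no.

D₁ = -3311, D₂ = -592
discriminants differ ⇒ not SL₂(ℤ)-equivalent

no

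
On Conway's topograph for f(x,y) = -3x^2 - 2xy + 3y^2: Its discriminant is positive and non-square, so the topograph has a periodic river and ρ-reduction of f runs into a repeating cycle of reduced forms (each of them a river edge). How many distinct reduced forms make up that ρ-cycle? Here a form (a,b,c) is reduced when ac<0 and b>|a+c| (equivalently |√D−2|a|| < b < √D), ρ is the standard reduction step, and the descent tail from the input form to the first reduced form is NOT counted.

D = 40, ⌊√D⌋ = 6
descent: ρ → (3,2,-3)  [lands on river]
river: ρ → (-3,4,2)
river: ρ → (2,4,-3)
river: ρ → (-3,2,3)
river: ρ → (3,4,-2)
river: ρ → (-2,4,3)
ρ-cycle length = 6 (tail of 1 descent step not counted)

6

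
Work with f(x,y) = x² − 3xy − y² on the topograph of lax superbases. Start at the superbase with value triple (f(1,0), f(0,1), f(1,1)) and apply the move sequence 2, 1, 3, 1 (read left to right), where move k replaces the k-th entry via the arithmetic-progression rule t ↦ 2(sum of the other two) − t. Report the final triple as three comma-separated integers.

start (1,-1,-3) = (f(1,0),f(0,1),f(1,1))
replace slot 2: 2·(1+(-3)) − (-1) = -3 → (1,-3,-3)
replace slot 1: 2·((-3)+(-3)) − 1 = -13 → (-13,-3,-3)
replace slot 3: 2·((-13)+(-3)) − (-3) = -29 → (-13,-3,-29)
replace slot 1: 2·((-3)+(-29)) − (-13) = -51 → (-51,-3,-29)

-51,-3,-29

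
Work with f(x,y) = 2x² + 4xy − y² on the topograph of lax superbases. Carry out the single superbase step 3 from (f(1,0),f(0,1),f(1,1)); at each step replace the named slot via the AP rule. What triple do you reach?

start (2,-1,5) = (f(1,0),f(0,1),f(1,1))
replace slot 3: 2·(2+(-1)) − 5 = -3 → (2,-1,-3)

2,-1,-3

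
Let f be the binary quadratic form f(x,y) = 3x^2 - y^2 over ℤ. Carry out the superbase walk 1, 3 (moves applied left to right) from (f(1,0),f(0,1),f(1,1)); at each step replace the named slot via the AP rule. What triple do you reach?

start (3,-1,2) = (f(1,0),f(0,1),f(1,1))
replace slot 1: 2·((-1)+2) − 3 = -1 → (-1,-1,2)
replace slot 3: 2·((-1)+(-1)) − 2 = -6 → (-1,-1,-6)

-1,-1,-6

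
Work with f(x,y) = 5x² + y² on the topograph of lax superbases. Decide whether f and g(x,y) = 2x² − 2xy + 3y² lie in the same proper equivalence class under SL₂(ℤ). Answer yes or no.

D₁ = -20, D₂ = -20
f: flip: (5,0,1)→(1,0,5)
f: reduced (well bottom): (1,0,5) with a≤c, −a<b≤a
g: translate: b→2 (≡-2 mod 4), so (2,-2,3)→(2,2,3)
g: reduced (well bottom): (2,2,3) with a≤c, −a<b≤a
reduced forms (1, 0, 5) vs (2, 2, 3) ⇒ inequivalent

no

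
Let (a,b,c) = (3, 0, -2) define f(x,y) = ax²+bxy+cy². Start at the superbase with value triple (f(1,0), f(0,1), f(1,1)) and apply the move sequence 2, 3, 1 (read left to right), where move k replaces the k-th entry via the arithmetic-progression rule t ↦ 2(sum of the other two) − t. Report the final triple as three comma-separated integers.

start (3,-2,1) = (f(1,0),f(0,1),f(1,1))
replace slot 2: 2·(3+1) − (-2) = 10 → (3,10,1)
replace slot 3: 2·(3+10) − 1 = 25 → (3,10,25)
replace slot 1: 2·(10+25) − 3 = 67 → (67,10,25)

67,10,25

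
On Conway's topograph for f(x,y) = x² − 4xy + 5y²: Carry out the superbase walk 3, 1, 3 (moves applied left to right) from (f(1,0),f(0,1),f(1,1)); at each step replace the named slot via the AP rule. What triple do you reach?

start (1,5,2) = (f(1,0),f(0,1),f(1,1))
replace slot 3: 2·(1+5) − 2 = 10 → (1,5,10)
replace slot 1: 2·(5+10) − 1 = 29 → (29,5,10)
replace slot 3: 2·(29+5) − 10 = 58 → (29,5,58)

29,5,58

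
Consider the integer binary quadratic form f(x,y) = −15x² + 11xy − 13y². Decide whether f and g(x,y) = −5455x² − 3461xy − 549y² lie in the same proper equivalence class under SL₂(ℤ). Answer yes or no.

D₁ = -659, D₂ = -659
f is negative-definite; reduce −f:
−f: flip: (15,-11,13)→(13,11,15)
−f: reduced (well bottom): (13,11,15) with a≤c, −a<b≤a
flip sign back: reduced form of f is (-13,-11,-15)
g is negative-definite; reduce −g:
−g: flip: (5455,3461,549)→(549,-3461,5455)
−g: translate: b→-167 (≡-3461 mod 1098), so (549,-3461,5455)→(549,-167,13)
−g: flip: (549,-167,13)→(13,167,549)
−g: translate: b→11 (≡167 mod 26), so (13,167,549)→(13,11,15)
−g: reduced (well bottom): (13,11,15) with a≤c, −a<b≤a
flip sign back: reduced form of g is (-13,-11,-15)
reduced forms (-13, -11, -15) vs (-13, -11, -15) ⇒ equivalent

yes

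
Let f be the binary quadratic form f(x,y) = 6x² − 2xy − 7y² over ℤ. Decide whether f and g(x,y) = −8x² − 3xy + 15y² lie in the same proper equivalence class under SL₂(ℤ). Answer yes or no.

D₁ = 172, D₂ = 489
discriminants differ ⇒ not SL₂(ℤ)-equivalent

no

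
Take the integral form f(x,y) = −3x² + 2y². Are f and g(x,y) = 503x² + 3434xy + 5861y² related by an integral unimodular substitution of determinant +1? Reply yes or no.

D₁ = 24, D₂ = 24
river cycle of f (length 2): (2, 4, -1), (-1, 4, 2)
river cycle of g (length 2): (2, 4, -1), (-1, 4, 2)
cycles coincide ⇒ equivalent

yes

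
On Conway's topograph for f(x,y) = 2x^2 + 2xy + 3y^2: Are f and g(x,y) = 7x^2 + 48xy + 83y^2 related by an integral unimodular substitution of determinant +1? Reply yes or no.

D₁ = -20, D₂ = -20
f: reduced (well bottom): (2,2,3) with a≤c, −a<b≤a
g: translate: b→6 (≡48 mod 14), so (7,48,83)→(7,6,2)
g: flip: (7,6,2)→(2,-6,7)
g: translate: b→2 (≡-6 mod 4), so (2,-6,7)→(2,2,3)
g: reduced (well bottom): (2,2,3) with a≤c, −a<b≤a
reduced forms (2, 2, 3) vs (2, 2, 3) ⇒ equivalent

yes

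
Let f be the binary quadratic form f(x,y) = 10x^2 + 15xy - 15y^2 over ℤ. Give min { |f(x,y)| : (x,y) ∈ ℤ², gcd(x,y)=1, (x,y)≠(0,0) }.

river: ρ → (-15,15,10)
river: ρ → (10,25,-5)
river: ρ → (-5,25,10)
river: ρ → (10,15,-15)
closes: descent 0, river 4
min |a| on river = 5

5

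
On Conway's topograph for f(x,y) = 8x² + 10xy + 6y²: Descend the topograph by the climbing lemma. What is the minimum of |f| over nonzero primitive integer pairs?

translate: b→-6 (≡10 mod 16), so (8,10,6)→(8,-6,4)
flip: (8,-6,4)→(4,6,8)
translate: b→-2 (≡6 mod 8), so (4,6,8)→(4,-2,6)
reduced (well bottom): (4,-2,6) with a≤c, −a<b≤a
well minimum = a = 4

4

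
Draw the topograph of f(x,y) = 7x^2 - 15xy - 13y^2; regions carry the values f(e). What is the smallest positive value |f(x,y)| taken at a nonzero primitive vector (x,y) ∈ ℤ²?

descent: ρ → (-13,15,7)  [lands on river]
river: ρ → (7,13,-15)
river: ρ → (-15,17,5)
river: ρ → (5,23,-3)
river: ρ → (-3,19,19)
river: ρ → (19,19,-3)
river: ρ → (-3,23,5)
river: ρ → (5,17,-15)
river: ρ → (-15,13,7)
river: ρ → (7,15,-13)
river: ρ → (-13,11,9)
river: ρ → (9,7,-15)
river: ρ → (-15,23,1)
river: ρ → (1,23,-15)
river: ρ → (-15,7,9)
river: ρ → (9,11,-13)
closes: descent 1, river 16
min |a| on river = 1

1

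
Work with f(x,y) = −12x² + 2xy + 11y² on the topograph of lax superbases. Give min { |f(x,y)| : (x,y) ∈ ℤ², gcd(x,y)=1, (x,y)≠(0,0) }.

river: ρ → (11,20,-3)
river: ρ → (-3,22,4)
river: ρ → (4,18,-13)
river: ρ → (-13,8,9)
river: ρ → (9,10,-12)
river: ρ → (-12,14,7)
river: ρ → (7,14,-12)
river: ρ → (-12,10,9)
river: ρ → (9,8,-13)
river: ρ → (-13,18,4)
river: ρ → (4,22,-3)
river: ρ → (-3,20,11)
river: ρ → (11,2,-12)
river: ρ → (-12,22,1)
river: ρ → (1,22,-12)
river: ρ → (-12,2,11)
closes: descent 0, river 16
min |a| on river = 1

1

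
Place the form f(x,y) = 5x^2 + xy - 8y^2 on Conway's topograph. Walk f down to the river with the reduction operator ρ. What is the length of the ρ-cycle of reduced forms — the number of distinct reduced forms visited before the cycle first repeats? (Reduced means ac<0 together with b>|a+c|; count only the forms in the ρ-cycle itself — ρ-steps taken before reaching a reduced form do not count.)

D = 161, ⌊√D⌋ = 12
descent: ρ → (-8,-1,5)
descent: ρ → (5,11,-2)  [lands on river]
river: ρ → (-2,9,10)
river: ρ → (10,11,-1)
river: ρ → (-1,11,10)
river: ρ → (10,9,-2)
river: ρ → (-2,11,5)
river: ρ → (5,9,-4)
river: ρ → (-4,7,7)
river: ρ → (7,7,-4)
river: ρ → (-4,9,5)
ρ-cycle length = 10 (tail of 2 descent steps not counted)

10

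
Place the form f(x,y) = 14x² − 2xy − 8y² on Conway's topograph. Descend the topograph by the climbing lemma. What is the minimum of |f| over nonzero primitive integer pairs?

descent: ρ → (-8,18,4)  [lands on river]
river: ρ → (4,14,-16)
river: ρ → (-16,18,2)
river: ρ → (2,18,-16)
river: ρ → (-16,14,4)
river: ρ → (4,18,-8)
river: ρ → (-8,14,8)
river: ρ → (8,18,-4)
river: ρ → (-4,14,16)
river: ρ → (16,18,-2)
river: ρ → (-2,18,16)
river: ρ → (16,14,-4)
river: ρ → (-4,18,8)
river: ρ → (8,14,-8)
closes: descent 1, river 14
min |a| on river = 2

2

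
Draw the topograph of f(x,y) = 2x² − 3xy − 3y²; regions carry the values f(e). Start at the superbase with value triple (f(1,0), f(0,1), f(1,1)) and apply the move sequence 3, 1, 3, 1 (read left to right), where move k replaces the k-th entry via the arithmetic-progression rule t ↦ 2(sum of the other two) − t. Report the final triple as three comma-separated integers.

start (2,-3,-4) = (f(1,0),f(0,1),f(1,1))
replace slot 3: 2·(2+(-3)) − (-4) = 2 → (2,-3,2)
replace slot 1: 2·((-3)+2) − 2 = -4 → (-4,-3,2)
replace slot 3: 2·((-4)+(-3)) − 2 = -16 → (-4,-3,-16)
replace slot 1: 2·((-3)+(-16)) − (-4) = -34 → (-34,-3,-16)

-34,-3,-16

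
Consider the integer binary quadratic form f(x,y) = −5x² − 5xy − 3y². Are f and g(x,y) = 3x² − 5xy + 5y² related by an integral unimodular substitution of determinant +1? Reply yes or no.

D₁ = -35, D₂ = -35
f is negative-definite; reduce −f:
−f: flip: (5,5,3)→(3,-5,5)
−f: translate: b→1 (≡-5 mod 6), so (3,-5,5)→(3,1,3)
−f: reduced (well bottom): (3,1,3) with a≤c, −a<b≤a
flip sign back: reduced form of f is (-3,-1,-3)
g: translate: b→1 (≡-5 mod 6), so (3,-5,5)→(3,1,3)
g: reduced (well bottom): (3,1,3) with a≤c, −a<b≤a
reduced forms (-3, -1, -3) vs (3, 1, 3) ⇒ inequivalent

no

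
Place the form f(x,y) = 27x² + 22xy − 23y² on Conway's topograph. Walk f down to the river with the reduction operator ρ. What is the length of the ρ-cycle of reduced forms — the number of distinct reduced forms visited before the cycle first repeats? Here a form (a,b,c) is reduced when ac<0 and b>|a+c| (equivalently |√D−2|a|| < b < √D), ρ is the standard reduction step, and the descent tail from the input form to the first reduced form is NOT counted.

D = 2968, ⌊√D⌋ = 54
river: ρ → (-23,24,26)
river: ρ → (26,28,-21)
river: ρ → (-21,14,33)
river: ρ → (33,52,-2)
river: ρ → (-2,52,33)
river: ρ → (33,14,-21)
river: ρ → (-21,28,26)
river: ρ → (26,24,-23)
river: ρ → (-23,22,27)
river: ρ → (27,32,-18)
river: ρ → (-18,40,19)
river: ρ → (19,36,-22)
river: ρ → (-22,52,3)
river: ρ → (3,50,-39)
river: ρ → (-39,28,14)
river: ρ → (14,28,-39)
river: ρ → (-39,50,3)
river: ρ → (3,52,-22)
river: ρ → (-22,36,19)
river: ρ → (19,40,-18)
river: ρ → (-18,32,27)
river: ρ → (27,22,-23)
ρ-cycle length = 22 (tail of 0 descent steps not counted)

22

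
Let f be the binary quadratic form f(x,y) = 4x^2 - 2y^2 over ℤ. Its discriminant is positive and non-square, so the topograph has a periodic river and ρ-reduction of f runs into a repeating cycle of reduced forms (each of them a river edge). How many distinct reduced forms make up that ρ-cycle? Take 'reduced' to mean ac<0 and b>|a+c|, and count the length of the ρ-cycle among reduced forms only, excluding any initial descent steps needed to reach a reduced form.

D = 32, ⌊√D⌋ = 5
descent: ρ → (-2,4,2)  [lands on river]
river: ρ → (2,4,-2)
ρ-cycle length = 2 (tail of 1 descent step not counted)

2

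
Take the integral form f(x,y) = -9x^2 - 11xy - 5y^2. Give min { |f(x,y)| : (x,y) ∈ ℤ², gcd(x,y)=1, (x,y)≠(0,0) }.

translate: b→-7 (≡11 mod 18), so (9,11,5)→(9,-7,3)
flip: (9,-7,3)→(3,7,9)
translate: b→1 (≡7 mod 6), so (3,7,9)→(3,1,5)
reduced (well bottom): (3,1,5) with a≤c, −a<b≤a
well minimum |f| = |-3| = 3 (negative-definite)

3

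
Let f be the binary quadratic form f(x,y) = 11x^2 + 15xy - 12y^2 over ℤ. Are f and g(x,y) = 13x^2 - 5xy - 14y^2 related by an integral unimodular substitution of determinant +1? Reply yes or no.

D₁ = 753, D₂ = 753
river cycle of f (length 24): (-12, 9, 14), (14, 19, -7), (-7, 23, 8), (8, 25, -4), (-4, 23, 14), (14, 5, -13), (-13, 21, 6), (6, 27, -1), (-1, 27, 6), (6, 21, -13), … (14 more)
river cycle of g (length 24): (-14, 5, 13), (13, 21, -6), (-6, 27, 1), (1, 27, -6), (-6, 21, 13), (13, 5, -14), (-14, 23, 4), (4, 25, -8), (-8, 23, 7), (7, 19, -14), … (14 more)
cycles differ ⇒ inequivalent

no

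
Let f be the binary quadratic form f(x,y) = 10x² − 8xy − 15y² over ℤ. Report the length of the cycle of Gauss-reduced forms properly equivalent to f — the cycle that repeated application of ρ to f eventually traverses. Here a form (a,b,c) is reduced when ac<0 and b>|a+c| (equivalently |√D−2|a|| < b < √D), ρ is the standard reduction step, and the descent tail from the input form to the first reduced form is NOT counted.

D = 664, ⌊√D⌋ = 25
descent: ρ → (-15,8,10)  [lands on river]
river: ρ → (10,12,-13)
river: ρ → (-13,14,9)
river: ρ → (9,22,-5)
river: ρ → (-5,18,17)
river: ρ → (17,16,-6)
river: ρ → (-6,20,11)
river: ρ → (11,24,-2)
river: ρ → (-2,24,11)
river: ρ → (11,20,-6)
river: ρ → (-6,16,17)
river: ρ → (17,18,-5)
river: ρ → (-5,22,9)
river: ρ → (9,14,-13)
river: ρ → (-13,12,10)
river: ρ → (10,8,-15)
river: ρ → (-15,22,3)
river: ρ → (3,20,-22)
river: ρ → (-22,24,1)
river: ρ → (1,24,-22)
river: ρ → (-22,20,3)
river: ρ → (3,22,-15)
ρ-cycle length = 22 (tail of 1 descent step not counted)

22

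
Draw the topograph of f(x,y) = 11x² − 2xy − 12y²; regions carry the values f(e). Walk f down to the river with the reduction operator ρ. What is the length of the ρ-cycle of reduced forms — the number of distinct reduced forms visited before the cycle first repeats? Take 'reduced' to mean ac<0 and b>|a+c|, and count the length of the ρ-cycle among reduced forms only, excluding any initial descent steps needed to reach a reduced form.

D = 532, ⌊√D⌋ = 23
descent: ρ → (-12,2,11)  [lands on river]
river: ρ → (11,20,-3)
river: ρ → (-3,22,4)
river: ρ → (4,18,-13)
river: ρ → (-13,8,9)
river: ρ → (9,10,-12)
river: ρ → (-12,14,7)
river: ρ → (7,14,-12)
river: ρ → (-12,10,9)
river: ρ → (9,8,-13)
river: ρ → (-13,18,4)
river: ρ → (4,22,-3)
river: ρ → (-3,20,11)
river: ρ → (11,2,-12)
river: ρ → (-12,22,1)
river: ρ → (1,22,-12)
ρ-cycle length = 16 (tail of 1 descent step not counted)

16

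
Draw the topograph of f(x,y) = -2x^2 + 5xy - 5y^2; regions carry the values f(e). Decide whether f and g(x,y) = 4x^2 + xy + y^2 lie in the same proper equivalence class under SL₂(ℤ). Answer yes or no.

D₁ = -15, D₂ = -15
f is negative-definite; reduce −f:
−f: translate: b→-1 (≡-5 mod 4), so (2,-5,5)→(2,-1,2)
−f: flip: (2,-1,2)→(2,1,2)
−f: reduced (well bottom): (2,1,2) with a≤c, −a<b≤a
flip sign back: reduced form of f is (-2,-1,-2)
g: flip: (4,1,1)→(1,-1,4)
g: translate: b→1 (≡-1 mod 2), so (1,-1,4)→(1,1,4)
g: reduced (well bottom): (1,1,4) with a≤c, −a<b≤a
reduced forms (-2, -1, -2) vs (1, 1, 4) ⇒ inequivalent

no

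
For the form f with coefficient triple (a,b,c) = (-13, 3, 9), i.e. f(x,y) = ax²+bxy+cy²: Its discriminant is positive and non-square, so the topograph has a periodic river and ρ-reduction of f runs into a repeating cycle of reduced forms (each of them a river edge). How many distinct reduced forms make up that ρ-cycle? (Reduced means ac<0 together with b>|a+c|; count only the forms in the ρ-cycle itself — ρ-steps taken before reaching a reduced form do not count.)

D = 477, ⌊√D⌋ = 21
descent: ρ → (9,15,-7)  [lands on river]
river: ρ → (-7,13,11)
river: ρ → (11,9,-9)
river: ρ → (-9,9,11)
river: ρ → (11,13,-7)
river: ρ → (-7,15,9)
river: ρ → (9,21,-1)
river: ρ → (-1,21,9)
ρ-cycle length = 8 (tail of 1 descent step not counted)

8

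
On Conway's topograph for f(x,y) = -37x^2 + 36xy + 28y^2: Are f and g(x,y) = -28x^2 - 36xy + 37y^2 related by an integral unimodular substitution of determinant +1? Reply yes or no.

D₁ = 5440, D₂ = 5440
river cycle of f (length 12): (28, 20, -45), (-45, 70, 3), (3, 68, -68), (-68, 68, 3), (3, 70, -45), (-45, 20, 28), (28, 36, -37), (-37, 38, 27), (27, 70, -5), (-5, 70, 27), … (2 more)
river cycle of g (length 12): (37, 36, -28), (-28, 20, 45), (45, 70, -3), (-3, 68, 68), (68, 68, -3), (-3, 70, 45), (45, 20, -28), (-28, 36, 37), (37, 38, -27), (-27, 70, 5), … (2 more)
cycles differ ⇒ inequivalent

no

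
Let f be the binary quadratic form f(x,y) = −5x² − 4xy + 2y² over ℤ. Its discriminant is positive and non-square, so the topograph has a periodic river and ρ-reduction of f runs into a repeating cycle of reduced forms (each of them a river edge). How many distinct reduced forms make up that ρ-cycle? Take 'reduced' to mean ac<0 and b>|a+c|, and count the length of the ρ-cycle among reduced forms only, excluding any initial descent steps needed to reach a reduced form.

D = 56, ⌊√D⌋ = 7
descent: ρ → (2,4,-5)  [lands on river]
river: ρ → (-5,6,1)
river: ρ → (1,6,-5)
river: ρ → (-5,4,2)
ρ-cycle length = 4 (tail of 1 descent step not counted)

4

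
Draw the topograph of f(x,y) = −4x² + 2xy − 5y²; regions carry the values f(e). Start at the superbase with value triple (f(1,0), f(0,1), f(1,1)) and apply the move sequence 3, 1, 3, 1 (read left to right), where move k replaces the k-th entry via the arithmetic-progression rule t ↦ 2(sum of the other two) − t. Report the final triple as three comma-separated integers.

start (-4,-5,-7) = (f(1,0),f(0,1),f(1,1))
replace slot 3: 2·((-4)+(-5)) − (-7) = -11 → (-4,-5,-11)
replace slot 1: 2·((-5)+(-11)) − (-4) = -28 → (-28,-5,-11)
replace slot 3: 2·((-28)+(-5)) − (-11) = -55 → (-28,-5,-55)
replace slot 1: 2·((-5)+(-55)) − (-28) = -92 → (-92,-5,-55)

-92,-5,-55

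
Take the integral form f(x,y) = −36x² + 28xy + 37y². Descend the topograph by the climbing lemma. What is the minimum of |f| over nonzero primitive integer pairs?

river: ρ → (37,46,-27)
river: ρ → (-27,62,21)
river: ρ → (21,64,-24)
river: ρ → (-24,32,53)
river: ρ → (53,74,-3)
river: ρ → (-3,76,28)
river: ρ → (28,36,-43)
river: ρ → (-43,50,21)
river: ρ → (21,76,-4)
river: ρ → (-4,76,21)
river: ρ → (21,50,-43)
river: ρ → (-43,36,28)
river: ρ → (28,76,-3)
river: ρ → (-3,74,53)
river: ρ → (53,32,-24)
river: ρ → (-24,64,21)
river: ρ → (21,62,-27)
river: ρ → (-27,46,37)
river: ρ → (37,28,-36)
river: ρ → (-36,44,29)
river: ρ → (29,72,-8)
river: ρ → (-8,72,29)
river: ρ → (29,44,-36)
river: ρ → (-36,28,37)
closes: descent 0, river 24
min |a| on river = 3

3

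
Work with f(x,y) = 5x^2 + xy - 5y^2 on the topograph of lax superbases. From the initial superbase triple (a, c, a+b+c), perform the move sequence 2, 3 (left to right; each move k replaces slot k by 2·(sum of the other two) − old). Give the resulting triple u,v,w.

start (5,-5,1) = (f(1,0),f(0,1),f(1,1))
replace slot 2: 2·(5+1) − (-5) = 17 → (5,17,1)
replace slot 3: 2·(5+17) − 1 = 43 → (5,17,43)

5,17,43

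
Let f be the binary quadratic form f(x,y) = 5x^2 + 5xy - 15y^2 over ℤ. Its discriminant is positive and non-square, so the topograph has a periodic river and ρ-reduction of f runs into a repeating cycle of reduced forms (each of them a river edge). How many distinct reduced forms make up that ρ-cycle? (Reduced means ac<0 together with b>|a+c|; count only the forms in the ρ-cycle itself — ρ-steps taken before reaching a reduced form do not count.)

D = 325, ⌊√D⌋ = 18
descent: ρ → (-15,-5,5)
descent: ρ → (5,15,-5)  [lands on river]
river: ρ → (-5,15,5)
ρ-cycle length = 2 (tail of 2 descent steps not counted)

2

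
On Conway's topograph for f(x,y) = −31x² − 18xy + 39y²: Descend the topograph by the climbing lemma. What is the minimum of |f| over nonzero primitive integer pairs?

descent: ρ → (39,18,-31)  [lands on river]
river: ρ → (-31,44,26)
river: ρ → (26,60,-15)
river: ρ → (-15,60,26)
river: ρ → (26,44,-31)
river: ρ → (-31,18,39)
river: ρ → (39,60,-10)
river: ρ → (-10,60,39)
closes: descent 1, river 8
min |a| on river = 10

10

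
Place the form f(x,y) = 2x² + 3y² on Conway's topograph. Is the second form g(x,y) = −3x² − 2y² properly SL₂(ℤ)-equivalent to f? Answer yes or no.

D₁ = -24, D₂ = -24
f: reduced (well bottom): (2,0,3) with a≤c, −a<b≤a
g is negative-definite; reduce −g:
−g: flip: (3,0,2)→(2,0,3)
−g: reduced (well bottom): (2,0,3) with a≤c, −a<b≤a
flip sign back: reduced form of g is (-2,0,-3)
reduced forms (2, 0, 3) vs (-2, 0, -3) ⇒ inequivalent

no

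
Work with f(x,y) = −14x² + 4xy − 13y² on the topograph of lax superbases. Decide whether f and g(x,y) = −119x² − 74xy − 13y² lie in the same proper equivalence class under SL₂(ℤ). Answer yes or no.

D₁ = -712, D₂ = -712
f is negative-definite; reduce −f:
−f: flip: (14,-4,13)→(13,4,14)
−f: reduced (well bottom): (13,4,14) with a≤c, −a<b≤a
flip sign back: reduced form of f is (-13,-4,-14)
g is negative-definite; reduce −g:
−g: flip: (119,74,13)→(13,-74,119)
−g: translate: b→4 (≡-74 mod 26), so (13,-74,119)→(13,4,14)
−g: reduced (well bottom): (13,4,14) with a≤c, −a<b≤a
flip sign back: reduced form of g is (-13,-4,-14)
reduced forms (-13, -4, -14) vs (-13, -4, -14) ⇒ equivalent

yes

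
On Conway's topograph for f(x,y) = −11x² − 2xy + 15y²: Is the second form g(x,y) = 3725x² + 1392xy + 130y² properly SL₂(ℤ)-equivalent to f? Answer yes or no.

D₁ = 664, D₂ = 664
river cycle of f (length 22): (-11, 20, 6), (6, 16, -17), (-17, 18, 5), (5, 22, -9), (-9, 14, 13), (13, 12, -10), (-10, 8, 15), (15, 22, -3), (-3, 20, 22), (22, 24, -1), … (12 more)
river cycle of g (length 22): (-11, 20, 6), (6, 16, -17), (-17, 18, 5), (5, 22, -9), (-9, 14, 13), (13, 12, -10), (-10, 8, 15), (15, 22, -3), (-3, 20, 22), (22, 24, -1), … (12 more)
cycles coincide ⇒ equivalent

yes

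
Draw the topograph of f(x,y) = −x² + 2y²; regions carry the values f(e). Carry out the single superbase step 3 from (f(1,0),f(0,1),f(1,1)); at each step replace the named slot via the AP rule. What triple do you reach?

start (-1,2,1) = (f(1,0),f(0,1),f(1,1))
replace slot 3: 2·((-1)+2) − 1 = 1 → (-1,2,1)

-1,2,1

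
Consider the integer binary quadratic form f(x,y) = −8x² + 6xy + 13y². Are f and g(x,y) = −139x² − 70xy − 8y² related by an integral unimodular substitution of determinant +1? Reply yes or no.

D₁ = 452, D₂ = 452
river cycle of f (length 18): (13, 20, -1), (-1, 20, 13), (13, 6, -8), (-8, 10, 11), (11, 12, -7), (-7, 16, 7), (7, 12, -11), (-11, 10, 8), (8, 6, -13), (-13, 20, 1), … (8 more)
river cycle of g (length 18): (-8, 6, 13), (13, 20, -1), (-1, 20, 13), (13, 6, -8), (-8, 10, 11), (11, 12, -7), (-7, 16, 7), (7, 12, -11), (-11, 10, 8), (8, 6, -13), … (8 more)
cycles coincide ⇒ equivalent

yes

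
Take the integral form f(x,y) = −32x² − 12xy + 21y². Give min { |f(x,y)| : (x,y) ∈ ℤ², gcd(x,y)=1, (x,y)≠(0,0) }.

descent: ρ → (21,12,-32)  [lands on river]
river: ρ → (-32,52,1)
river: ρ → (1,52,-32)
river: ρ → (-32,12,21)
river: ρ → (21,30,-23)
river: ρ → (-23,16,28)
river: ρ → (28,40,-11)
river: ρ → (-11,48,12)
river: ρ → (12,48,-11)
river: ρ → (-11,40,28)
river: ρ → (28,16,-23)
river: ρ → (-23,30,21)
closes: descent 1, river 12
min |a| on river = 1

1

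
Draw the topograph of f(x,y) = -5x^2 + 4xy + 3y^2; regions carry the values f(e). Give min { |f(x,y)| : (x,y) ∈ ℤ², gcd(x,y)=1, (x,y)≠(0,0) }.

river: ρ → (3,8,-1)
river: ρ → (-1,8,3)
river: ρ → (3,4,-5)
river: ρ → (-5,6,2)
river: ρ → (2,6,-5)
river: ρ → (-5,4,3)
closes: descent 0, river 6
min |a| on river = 1

1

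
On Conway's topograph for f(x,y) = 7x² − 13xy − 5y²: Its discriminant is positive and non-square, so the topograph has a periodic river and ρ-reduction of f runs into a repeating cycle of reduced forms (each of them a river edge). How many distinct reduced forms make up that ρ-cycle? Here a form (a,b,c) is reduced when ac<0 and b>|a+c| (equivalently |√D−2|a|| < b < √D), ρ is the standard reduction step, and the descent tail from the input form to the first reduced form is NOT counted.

D = 309, ⌊√D⌋ = 17
descent: ρ → (-5,13,7)  [lands on river]
river: ρ → (7,15,-3)
river: ρ → (-3,15,7)
river: ρ → (7,13,-5)
river: ρ → (-5,17,1)
river: ρ → (1,17,-5)
ρ-cycle length = 6 (tail of 1 descent step not counted)

6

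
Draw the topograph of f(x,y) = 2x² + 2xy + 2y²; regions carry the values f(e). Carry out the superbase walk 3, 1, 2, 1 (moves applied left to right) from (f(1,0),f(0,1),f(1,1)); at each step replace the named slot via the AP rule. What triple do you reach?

start (2,2,6) = (f(1,0),f(0,1),f(1,1))
replace slot 3: 2·(2+2) − 6 = 2 → (2,2,2)
replace slot 1: 2·(2+2) − 2 = 6 → (6,2,2)
replace slot 2: 2·(6+2) − 2 = 14 → (6,14,2)
replace slot 1: 2·(14+2) − 6 = 26 → (26,14,2)

26,14,2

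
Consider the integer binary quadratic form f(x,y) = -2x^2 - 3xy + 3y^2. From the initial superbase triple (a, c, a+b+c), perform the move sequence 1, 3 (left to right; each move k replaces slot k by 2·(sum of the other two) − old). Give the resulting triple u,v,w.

start (-2,3,-2) = (f(1,0),f(0,1),f(1,1))
replace slot 1: 2·(3+(-2)) − (-2) = 4 → (4,3,-2)
replace slot 3: 2·(4+3) − (-2) = 16 → (4,3,16)

4,3,16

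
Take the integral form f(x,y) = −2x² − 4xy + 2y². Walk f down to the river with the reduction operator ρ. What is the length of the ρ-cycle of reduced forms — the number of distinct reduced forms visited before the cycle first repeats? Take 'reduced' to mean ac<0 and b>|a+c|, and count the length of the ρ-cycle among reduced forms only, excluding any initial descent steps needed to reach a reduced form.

D = 32, ⌊√D⌋ = 5
descent: ρ → (2,4,-2)  [lands on river]
river: ρ → (-2,4,2)
ρ-cycle length = 2 (tail of 1 descent step not counted)

2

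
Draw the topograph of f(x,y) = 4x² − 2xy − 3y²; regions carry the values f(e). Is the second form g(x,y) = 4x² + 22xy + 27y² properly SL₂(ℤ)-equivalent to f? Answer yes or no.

D₁ = 52, D₂ = 52
river cycle of f (length 10): (-3, 2, 4), (4, 6, -1), (-1, 6, 4), (4, 2, -3), (-3, 4, 3), (3, 2, -4), (-4, 6, 1), (1, 6, -4), (-4, 2, 3), (3, 4, -3)
river cycle of g (length 10): (4, 6, -1), (-1, 6, 4), (4, 2, -3), (-3, 4, 3), (3, 2, -4), (-4, 6, 1), (1, 6, -4), (-4, 2, 3), (3, 4, -3), (-3, 2, 4)
cycles coincide ⇒ equivalent

yes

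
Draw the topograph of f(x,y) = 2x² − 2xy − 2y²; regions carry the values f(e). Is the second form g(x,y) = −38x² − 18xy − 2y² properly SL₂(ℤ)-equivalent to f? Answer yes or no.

D₁ = 20, D₂ = 20
river cycle of f (length 2): (-2, 2, 2), (2, 2, -2)
river cycle of g (length 2): (-2, 2, 2), (2, 2, -2)
cycles coincide ⇒ equivalent

yes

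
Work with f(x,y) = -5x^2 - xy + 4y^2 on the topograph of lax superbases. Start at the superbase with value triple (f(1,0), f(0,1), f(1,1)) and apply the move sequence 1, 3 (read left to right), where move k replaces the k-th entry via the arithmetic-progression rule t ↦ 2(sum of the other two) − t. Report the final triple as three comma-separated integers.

start (-5,4,-2) = (f(1,0),f(0,1),f(1,1))
replace slot 1: 2·(4+(-2)) − (-5) = 9 → (9,4,-2)
replace slot 3: 2·(9+4) − (-2) = 28 → (9,4,28)

9,4,28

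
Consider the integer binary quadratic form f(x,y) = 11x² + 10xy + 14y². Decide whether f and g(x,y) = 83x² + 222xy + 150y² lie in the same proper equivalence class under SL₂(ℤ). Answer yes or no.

D₁ = -516, D₂ = -516
f: reduced (well bottom): (11,10,14) with a≤c, −a<b≤a
g: translate: b→56 (≡222 mod 166), so (83,222,150)→(83,56,11)
g: flip: (83,56,11)→(11,-56,83)
g: translate: b→10 (≡-56 mod 22), so (11,-56,83)→(11,10,14)
g: reduced (well bottom): (11,10,14) with a≤c, −a<b≤a
reduced forms (11, 10, 14) vs (11, 10, 14) ⇒ equivalent

yes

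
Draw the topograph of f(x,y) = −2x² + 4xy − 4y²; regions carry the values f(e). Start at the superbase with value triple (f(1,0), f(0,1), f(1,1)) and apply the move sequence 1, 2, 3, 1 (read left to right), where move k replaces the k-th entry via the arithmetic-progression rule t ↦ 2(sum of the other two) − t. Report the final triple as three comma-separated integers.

start (-2,-4,-2) = (f(1,0),f(0,1),f(1,1))
replace slot 1: 2·((-4)+(-2)) − (-2) = -10 → (-10,-4,-2)
replace slot 2: 2·((-10)+(-2)) − (-4) = -20 → (-10,-20,-2)
replace slot 3: 2·((-10)+(-20)) − (-2) = -58 → (-10,-20,-58)
replace slot 1: 2·((-20)+(-58)) − (-10) = -146 → (-146,-20,-58)

-146,-20,-58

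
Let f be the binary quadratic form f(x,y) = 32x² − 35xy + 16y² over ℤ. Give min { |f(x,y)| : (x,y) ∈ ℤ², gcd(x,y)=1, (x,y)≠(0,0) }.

translate: b→29 (≡-35 mod 64), so (32,-35,16)→(32,29,13)
flip: (32,29,13)→(13,-29,32)
translate: b→-3 (≡-29 mod 26), so (13,-29,32)→(13,-3,16)
reduced (well bottom): (13,-3,16) with a≤c, −a<b≤a
well minimum = a = 13

13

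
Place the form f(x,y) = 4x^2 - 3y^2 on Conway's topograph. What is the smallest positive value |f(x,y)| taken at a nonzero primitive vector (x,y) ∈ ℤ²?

descent: ρ → (-3,6,1)  [lands on river]
river: ρ → (1,6,-3)
closes: descent 1, river 2
min |a| on river = 1

1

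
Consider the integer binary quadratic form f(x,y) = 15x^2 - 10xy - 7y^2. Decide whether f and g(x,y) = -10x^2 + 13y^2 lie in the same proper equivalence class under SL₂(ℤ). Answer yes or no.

D₁ = 520, D₂ = 520
river cycle of f (length 10): (-7, 10, 15), (15, 20, -2), (-2, 20, 15), (15, 10, -7), (-7, 18, 7), (7, 10, -15), (-15, 20, 2), (2, 20, -15), (-15, 10, 7), (7, 18, -7)
river cycle of g (length 6): (-10, 20, 3), (3, 22, -3), (-3, 20, 10), (10, 20, -3), (-3, 22, 3), (3, 20, -10)
cycles differ ⇒ inequivalent

no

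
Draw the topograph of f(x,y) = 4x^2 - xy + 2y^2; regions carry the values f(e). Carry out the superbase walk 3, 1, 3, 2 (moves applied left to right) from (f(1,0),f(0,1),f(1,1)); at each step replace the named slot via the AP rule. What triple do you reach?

start (4,2,5) = (f(1,0),f(0,1),f(1,1))
replace slot 3: 2·(4+2) − 5 = 7 → (4,2,7)
replace slot 1: 2·(2+7) − 4 = 14 → (14,2,7)
replace slot 3: 2·(14+2) − 7 = 25 → (14,2,25)
replace slot 2: 2·(14+25) − 2 = 76 → (14,76,25)

14,76,25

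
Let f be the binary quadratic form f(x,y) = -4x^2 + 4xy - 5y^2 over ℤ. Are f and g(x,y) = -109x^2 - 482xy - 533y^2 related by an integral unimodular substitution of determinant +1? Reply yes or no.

D₁ = -64, D₂ = -64
f is negative-definite; reduce −f:
−f: translate: b→4 (≡-4 mod 8), so (4,-4,5)→(4,4,5)
−f: reduced (well bottom): (4,4,5) with a≤c, −a<b≤a
flip sign back: reduced form of f is (-4,-4,-5)
g is negative-definite; reduce −g:
−g: translate: b→46 (≡482 mod 218), so (109,482,533)→(109,46,5)
−g: flip: (109,46,5)→(5,-46,109)
−g: translate: b→4 (≡-46 mod 10), so (5,-46,109)→(5,4,4)
−g: flip: (5,4,4)→(4,-4,5)
−g: translate: b→4 (≡-4 mod 8), so (4,-4,5)→(4,4,5)
−g: reduced (well bottom): (4,4,5) with a≤c, −a<b≤a
flip sign back: reduced form of g is (-4,-4,-5)
reduced forms (-4, -4, -5) vs (-4, -4, -5) ⇒ equivalent

yes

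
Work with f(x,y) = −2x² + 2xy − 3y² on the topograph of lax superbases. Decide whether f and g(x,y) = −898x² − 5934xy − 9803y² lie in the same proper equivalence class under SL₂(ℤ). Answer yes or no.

D₁ = -20, D₂ = -20
f is negative-definite; reduce −f:
−f: translate: b→2 (≡-2 mod 4), so (2,-2,3)→(2,2,3)
−f: reduced (well bottom): (2,2,3) with a≤c, −a<b≤a
flip sign back: reduced form of f is (-2,-2,-3)
g is negative-definite; reduce −g:
−g: translate: b→546 (≡5934 mod 1796), so (898,5934,9803)→(898,546,83)
−g: flip: (898,546,83)→(83,-546,898)
−g: translate: b→-48 (≡-546 mod 166), so (83,-546,898)→(83,-48,7)
−g: flip: (83,-48,7)→(7,48,83)
−g: translate: b→6 (≡48 mod 14), so (7,48,83)→(7,6,2)
−g: flip: (7,6,2)→(2,-6,7)
−g: translate: b→2 (≡-6 mod 4), so (2,-6,7)→(2,2,3)
−g: reduced (well bottom): (2,2,3) with a≤c, −a<b≤a
flip sign back: reduced form of g is (-2,-2,-3)
reduced forms (-2, -2, -3) vs (-2, -2, -3) ⇒ equivalent

yes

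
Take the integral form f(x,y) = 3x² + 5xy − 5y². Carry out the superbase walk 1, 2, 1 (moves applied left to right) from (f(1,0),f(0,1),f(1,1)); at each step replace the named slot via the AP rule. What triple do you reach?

start (3,-5,3) = (f(1,0),f(0,1),f(1,1))
replace slot 1: 2·((-5)+3) − 3 = -7 → (-7,-5,3)
replace slot 2: 2·((-7)+3) − (-5) = -3 → (-7,-3,3)
replace slot 1: 2·((-3)+3) − (-7) = 7 → (7,-3,3)

7,-3,3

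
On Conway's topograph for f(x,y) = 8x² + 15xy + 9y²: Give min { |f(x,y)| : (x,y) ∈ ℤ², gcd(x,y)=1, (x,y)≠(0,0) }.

translate: b→-1 (≡15 mod 16), so (8,15,9)→(8,-1,2)
flip: (8,-1,2)→(2,1,8)
reduced (well bottom): (2,1,8) with a≤c, −a<b≤a
well minimum = a = 2

2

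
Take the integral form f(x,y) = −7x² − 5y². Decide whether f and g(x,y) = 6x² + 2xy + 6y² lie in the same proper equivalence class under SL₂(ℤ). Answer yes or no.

D₁ = -140, D₂ = -140
f is negative-definite; reduce −f:
−f: flip: (7,0,5)→(5,0,7)
−f: reduced (well bottom): (5,0,7) with a≤c, −a<b≤a
flip sign back: reduced form of f is (-5,0,-7)
g: reduced (well bottom): (6,2,6) with a≤c, −a<b≤a
reduced forms (-5, 0, -7) vs (6, 2, 6) ⇒ inequivalent

no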